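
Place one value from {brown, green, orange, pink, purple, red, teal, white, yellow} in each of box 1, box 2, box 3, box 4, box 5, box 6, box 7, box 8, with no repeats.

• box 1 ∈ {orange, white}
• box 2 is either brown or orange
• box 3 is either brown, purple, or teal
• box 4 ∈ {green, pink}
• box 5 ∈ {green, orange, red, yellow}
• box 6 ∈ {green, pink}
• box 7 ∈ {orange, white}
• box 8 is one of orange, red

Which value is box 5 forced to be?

yellow

box 1 and box 7 share exactly the 2 values {orange, white}; by pigeonhole those values go to them, so strike orange, white from box 2, box 5, box 8.
box 2 has just one choice, so box 2 = brown. So box 3 can't be brown.
That leaves box 8 = red. Eliminate red elsewhere: box 5.
box 4 and box 6 share exactly the 2 values {green, pink}; by pigeonhole those values go to them, so strike green, pink from box 5.
So box 5 = yellow.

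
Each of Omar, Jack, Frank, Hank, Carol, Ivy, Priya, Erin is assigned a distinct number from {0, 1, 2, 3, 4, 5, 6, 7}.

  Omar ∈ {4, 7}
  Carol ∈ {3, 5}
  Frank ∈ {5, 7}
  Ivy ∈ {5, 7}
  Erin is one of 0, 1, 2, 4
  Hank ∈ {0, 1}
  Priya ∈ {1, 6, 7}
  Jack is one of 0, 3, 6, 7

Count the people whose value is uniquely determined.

3

Among the 8 variables, 2 fits only Erin (and all 8 values in {0, 1, 2, 3, 4, 5, 6, 7} must be used), so Erin = 2.
The 7 still-open variables together cover exactly {0, 1, 3, 4, 5, 6, 7} — 7 values for 7 variables — and 4 appears only in Omar's list, so Omar = 4.
The 2 variables Frank and Ivy are confined to {5, 7}, which locks those values in; drop them from Jack, Carol, Priya.
Carol must be 3 (only option left). Remove 3 from Jack.
Determined: Omar=4, Carol=3, Erin=2. The other people each still have more than one consistent value. That makes 3.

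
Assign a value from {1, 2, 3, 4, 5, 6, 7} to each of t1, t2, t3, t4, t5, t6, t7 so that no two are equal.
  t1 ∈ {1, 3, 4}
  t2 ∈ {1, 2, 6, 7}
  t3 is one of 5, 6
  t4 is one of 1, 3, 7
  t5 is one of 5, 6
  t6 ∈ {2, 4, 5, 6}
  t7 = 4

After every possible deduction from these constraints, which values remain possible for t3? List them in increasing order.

5, 6

t7 must be 4 (only option left). Eliminate 4 elsewhere: t1, t6.
t3 and t5 between them cover only {5, 6} — a naked pair. Remove those values from t2, t6.
That leaves t6 = 2. Strike 2 from t2.
No further eliminations apply; t3 can still be any of 5, 6.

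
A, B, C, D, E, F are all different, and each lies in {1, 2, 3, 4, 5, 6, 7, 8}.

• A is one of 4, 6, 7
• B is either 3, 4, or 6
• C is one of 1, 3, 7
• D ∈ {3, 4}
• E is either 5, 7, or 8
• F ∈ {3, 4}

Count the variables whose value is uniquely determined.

D and F share exactly the 2 values {3, 4}; by pigeonhole those values go to them, so strike 3, 4 from A, B, C.
B's domain is down to {6}, so B = 6. Strike 6 from A.
A must be 7 (only option left). Eliminate 7 elsewhere: C, E.
C must be 1 (only option left).
Determined: A=7, B=6, C=1. The other variables each still have more than one consistent value. That makes 3.

3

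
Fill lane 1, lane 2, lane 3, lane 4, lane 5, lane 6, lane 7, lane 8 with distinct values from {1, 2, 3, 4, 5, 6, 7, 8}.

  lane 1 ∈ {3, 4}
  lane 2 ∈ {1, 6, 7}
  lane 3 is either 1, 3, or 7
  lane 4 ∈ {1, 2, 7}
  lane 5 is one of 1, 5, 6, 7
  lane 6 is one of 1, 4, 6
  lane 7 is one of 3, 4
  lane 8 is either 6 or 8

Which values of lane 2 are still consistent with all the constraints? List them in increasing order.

1, 6, 7

The 8 variables draw from only 8 values {1, 2, 3, 4, 5, 6, 7, 8}, so each is used; only lane 4 can be 2, hence lane 4 = 2.
Among the 7 still-open variables, 5 fits only lane 5 (and all 7 values in {1, 3, 4, 5, 6, 7, 8} must be used), so lane 5 = 5.
Among the 6 still-open variables, 8 fits only lane 8 (and all 6 values in {1, 3, 4, 6, 7, 8} must be used), so lane 8 = 8.
The 2 variables lane 1 and lane 7 are confined to {3, 4}, which locks those values in; drop them from lane 3, lane 6.
No further eliminations apply; lane 2 can still be any of 1, 6, 7.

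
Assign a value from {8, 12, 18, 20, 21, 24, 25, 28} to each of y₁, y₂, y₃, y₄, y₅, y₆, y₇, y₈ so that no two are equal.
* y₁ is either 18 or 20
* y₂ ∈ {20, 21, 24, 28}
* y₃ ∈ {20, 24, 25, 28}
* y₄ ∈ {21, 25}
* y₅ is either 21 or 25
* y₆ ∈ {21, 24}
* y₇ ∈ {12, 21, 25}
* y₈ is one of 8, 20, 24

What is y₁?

18

Among the 8 variables, 8 fits only y₈ (and all 8 values in {8, 12, 18, 20, 21, 24, 25, 28} must be used), so y₈ = 8.
The 7 still-open variables together cover exactly {12, 18, 20, 21, 24, 25, 28} — 7 values for 7 variables — and 12 appears only in y₇'s list, so y₇ = 12.
The 6 still-open variables draw from only 6 values {18, 20, 21, 24, 25, 28}, so each is used; only y₁ can be 18, hence y₁ = 18.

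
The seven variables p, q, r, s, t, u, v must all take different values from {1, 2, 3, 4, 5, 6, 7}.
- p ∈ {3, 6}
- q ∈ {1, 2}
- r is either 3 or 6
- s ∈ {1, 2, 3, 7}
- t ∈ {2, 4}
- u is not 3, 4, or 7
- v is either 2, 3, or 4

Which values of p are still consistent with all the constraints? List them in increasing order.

3, 6

Among the 7 variables, 5 fits only u (and all 7 values in {1, 2, 3, 4, 5, 6, 7} must be used), so u = 5.
The 6 still-open variables together cover exactly {1, 2, 3, 4, 6, 7} — 6 values for 6 variables — and 7 appears only in s's list, so s = 7.
The 5 still-open variables draw from only 5 values {1, 2, 3, 4, 6}, so each is used; only q can be 1, hence q = 1.
The 2 variables p and r are confined to {3, 6}, which locks those values in; drop them from v.
No further eliminations apply; p can still be any of 3, 6.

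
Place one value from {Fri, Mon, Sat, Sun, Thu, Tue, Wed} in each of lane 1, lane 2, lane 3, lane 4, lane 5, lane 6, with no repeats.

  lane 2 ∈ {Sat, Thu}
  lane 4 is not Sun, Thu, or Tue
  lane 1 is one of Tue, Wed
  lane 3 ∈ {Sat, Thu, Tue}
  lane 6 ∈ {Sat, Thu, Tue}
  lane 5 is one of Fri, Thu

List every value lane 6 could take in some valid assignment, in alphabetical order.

Among the 6 variables, Mon fits only lane 4 (and all 6 values in {Fri, Mon, Sat, Thu, Tue, Wed} must be used), so lane 4 = Mon.
Among the 5 still-open variables, Fri fits only lane 5 (and all 5 values in {Fri, Sat, Thu, Tue, Wed} must be used), so lane 5 = Fri.
The 4 still-open variables draw from only 4 values {Sat, Thu, Tue, Wed}, so each is used; only lane 1 can be Wed, hence lane 1 = Wed.
No further eliminations apply; lane 6 can still be any of Sat, Thu, Tue.

Sat, Thu, Tue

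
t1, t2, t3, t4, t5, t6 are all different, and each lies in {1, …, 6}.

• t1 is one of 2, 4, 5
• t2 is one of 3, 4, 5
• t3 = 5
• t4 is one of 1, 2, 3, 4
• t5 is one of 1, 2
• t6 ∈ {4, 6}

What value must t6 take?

t3 has just one choice, so t3 = 5. Strike 5 from t1, t2.
Among the 5 still-open variables, 6 fits only t6 (and all 5 values in {1, 2, 3, 4, 6} must be used), so t6 = 6.

6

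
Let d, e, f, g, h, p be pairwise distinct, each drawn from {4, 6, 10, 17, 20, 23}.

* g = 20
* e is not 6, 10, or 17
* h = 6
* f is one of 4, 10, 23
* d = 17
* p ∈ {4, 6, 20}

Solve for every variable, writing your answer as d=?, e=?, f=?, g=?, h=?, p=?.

d has just one choice, so d = 17.
g has just one choice, so g = 20. Strike 20 from e, p.
h's domain is down to {6}, so h = 6. Remove 6 from p.
p must be 4 (only option left). Strike 4 from e, f.
That leaves e = 23. Remove 23 from f.
f must be 10 (only option left).

d=17, e=23, f=10, g=20, h=6, p=4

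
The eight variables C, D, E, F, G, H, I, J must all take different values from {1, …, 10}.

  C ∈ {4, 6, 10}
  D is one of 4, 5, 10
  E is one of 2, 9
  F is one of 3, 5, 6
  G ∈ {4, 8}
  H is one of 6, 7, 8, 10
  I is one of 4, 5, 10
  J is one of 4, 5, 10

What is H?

The 3 variables D, I, J are confined to {4, 5, 10}, which locks those values in; drop them from C, F, G, H.
C's domain is down to {6}, so C = 6. Remove 6 from F, H.
F must be 3 (only option left).
G must be 8 (only option left). So H can't be 8.
So H = 7.

7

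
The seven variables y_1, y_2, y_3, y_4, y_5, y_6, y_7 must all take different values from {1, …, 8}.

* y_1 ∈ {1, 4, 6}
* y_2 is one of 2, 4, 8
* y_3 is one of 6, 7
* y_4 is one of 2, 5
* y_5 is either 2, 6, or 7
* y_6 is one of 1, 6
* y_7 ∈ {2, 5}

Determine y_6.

1

The 7 variables together cover exactly {1, 2, 4, 5, 6, 7, 8} — 7 values for 7 variables — and 8 appears only in y_2's list, so y_2 = 8.
Among the 6 still-open variables, 4 fits only y_1 (and all 6 values in {1, 2, 4, 5, 6, 7} must be used), so y_1 = 4.
Among the 5 still-open variables, 1 fits only y_6 (and all 5 values in {1, 2, 5, 6, 7} must be used), so y_6 = 1.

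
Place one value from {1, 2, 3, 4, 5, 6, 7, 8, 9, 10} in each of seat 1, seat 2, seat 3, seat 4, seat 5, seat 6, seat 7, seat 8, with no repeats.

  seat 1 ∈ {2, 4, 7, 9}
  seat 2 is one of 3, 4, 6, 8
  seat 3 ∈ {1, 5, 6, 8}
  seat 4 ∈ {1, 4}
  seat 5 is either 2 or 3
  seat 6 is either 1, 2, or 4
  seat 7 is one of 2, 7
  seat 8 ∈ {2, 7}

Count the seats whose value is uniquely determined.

The 2 variables seat 7 and seat 8 are confined to {2, 7}, which locks those values in; drop them from seat 1, seat 5, seat 6.
seat 5 has just one choice, so seat 5 = 3. So seat 2 can't be 3.
seat 4 and seat 6 share exactly the 2 values {1, 4}; by pigeonhole those values go to them, so strike 1, 4 from seat 1, seat 2, seat 3.
seat 1's domain is down to {9}, so seat 1 = 9.
Determined: seat 1=9, seat 5=3. The other seats each still have more than one consistent value. That makes 2.

2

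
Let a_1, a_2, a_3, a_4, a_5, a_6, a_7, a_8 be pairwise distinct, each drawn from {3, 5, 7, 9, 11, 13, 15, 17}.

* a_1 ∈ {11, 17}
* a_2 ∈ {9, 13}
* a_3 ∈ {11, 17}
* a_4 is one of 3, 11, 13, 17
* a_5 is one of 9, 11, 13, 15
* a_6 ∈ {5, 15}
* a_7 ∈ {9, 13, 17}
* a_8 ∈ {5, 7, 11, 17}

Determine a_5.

The 8 variables together cover exactly {3, 5, 7, 9, 11, 13, 15, 17} — 8 values for 8 variables — and 3 appears only in a_4's list, so a_4 = 3.
The 7 still-open variables draw from only 7 values {5, 7, 9, 11, 13, 15, 17}, so each is used; only a_8 can be 7, hence a_8 = 7.
Among the 6 still-open variables, 5 fits only a_6 (and all 6 values in {5, 9, 11, 13, 15, 17} must be used), so a_6 = 5.
The 5 still-open variables draw from only 5 values {9, 11, 13, 15, 17}, so each is used; only a_5 can be 15, hence a_5 = 15.

15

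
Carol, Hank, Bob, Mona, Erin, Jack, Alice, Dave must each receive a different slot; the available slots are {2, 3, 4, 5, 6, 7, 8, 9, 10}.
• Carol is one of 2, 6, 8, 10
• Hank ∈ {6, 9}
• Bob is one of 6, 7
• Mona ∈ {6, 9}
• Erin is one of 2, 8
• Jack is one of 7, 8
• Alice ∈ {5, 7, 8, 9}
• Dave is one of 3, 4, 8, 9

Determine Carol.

Hank and Mona between them cover only {6, 9} — a naked pair. Remove those values from Carol, Bob, Alice, Dave.
Bob has just one choice, so Bob = 7. Strike 7 from Jack, Alice.
Jack must be 8 (only option left). So Carol, Erin, Alice, Dave can't be 8.
Alice has just one choice, so Alice = 5.
That leaves Erin = 2. Remove 2 from Carol.
So Carol = 10.

10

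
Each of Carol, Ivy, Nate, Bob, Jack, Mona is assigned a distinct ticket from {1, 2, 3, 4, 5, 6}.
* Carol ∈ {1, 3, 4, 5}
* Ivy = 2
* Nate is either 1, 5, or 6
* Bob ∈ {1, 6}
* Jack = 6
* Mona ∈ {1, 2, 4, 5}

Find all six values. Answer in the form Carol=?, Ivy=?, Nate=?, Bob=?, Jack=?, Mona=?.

Carol=3, Ivy=2, Nate=5, Bob=1, Jack=6, Mona=4

Ivy's domain is down to {2}, so Ivy = 2. So Mona can't be 2.
Jack has just one choice, so Jack = 6. Remove 6 from Nate, Bob.
Bob's domain is down to {1}, so Bob = 1. Remove 1 from Carol, Nate, Mona.
That leaves Nate = 5. So Carol, Mona can't be 5.
Mona's domain is down to {4}, so Mona = 4. So Carol can't be 4.
Carol must be 3 (only option left).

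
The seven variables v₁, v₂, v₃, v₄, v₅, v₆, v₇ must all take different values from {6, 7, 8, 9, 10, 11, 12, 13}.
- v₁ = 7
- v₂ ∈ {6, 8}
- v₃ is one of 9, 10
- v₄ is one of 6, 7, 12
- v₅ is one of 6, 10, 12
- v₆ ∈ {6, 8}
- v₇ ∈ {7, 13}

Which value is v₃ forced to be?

9

v₁ must be 7 (only option left). So v₄, v₇ can't be 7.
v₇'s domain is down to {13}, so v₇ = 13.
The 5 still-open variables draw from only 5 values {6, 8, 9, 10, 12}, so each is used; only v₃ can be 9, hence v₃ = 9.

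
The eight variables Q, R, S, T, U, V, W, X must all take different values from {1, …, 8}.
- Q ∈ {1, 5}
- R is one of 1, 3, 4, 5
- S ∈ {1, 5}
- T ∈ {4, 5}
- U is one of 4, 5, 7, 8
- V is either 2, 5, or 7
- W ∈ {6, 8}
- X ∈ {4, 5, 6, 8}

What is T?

The 8 variables draw from only 8 values {1, 2, 3, 4, 5, 6, 7, 8}, so each is used; only V can be 2, hence V = 2.
Among the 7 still-open variables, 3 fits only R (and all 7 values in {1, 3, 4, 5, 6, 7, 8} must be used), so R = 3.
The 6 still-open variables draw from only 6 values {1, 4, 5, 6, 7, 8}, so each is used; only U can be 7, hence U = 7.
Q and S between them cover only {1, 5} — a naked pair. Remove those values from T, X.
So T = 4.

4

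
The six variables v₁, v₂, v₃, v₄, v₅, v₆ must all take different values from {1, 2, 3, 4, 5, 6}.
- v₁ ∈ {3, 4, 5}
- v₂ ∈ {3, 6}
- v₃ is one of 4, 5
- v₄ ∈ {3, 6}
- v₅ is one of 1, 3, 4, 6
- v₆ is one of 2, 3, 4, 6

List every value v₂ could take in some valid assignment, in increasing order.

The 6 variables together cover exactly {1, 2, 3, 4, 5, 6} — 6 values for 6 variables — and 1 appears only in v₅'s list, so v₅ = 1.
Among the 5 still-open variables, 2 fits only v₆ (and all 5 values in {2, 3, 4, 5, 6} must be used), so v₆ = 2.
v₂ and v₄ share exactly the 2 values {3, 6}; by pigeonhole those values go to them, so strike 3, 6 from v₁.
No further eliminations apply; v₂ can still be any of 3, 6.

3, 6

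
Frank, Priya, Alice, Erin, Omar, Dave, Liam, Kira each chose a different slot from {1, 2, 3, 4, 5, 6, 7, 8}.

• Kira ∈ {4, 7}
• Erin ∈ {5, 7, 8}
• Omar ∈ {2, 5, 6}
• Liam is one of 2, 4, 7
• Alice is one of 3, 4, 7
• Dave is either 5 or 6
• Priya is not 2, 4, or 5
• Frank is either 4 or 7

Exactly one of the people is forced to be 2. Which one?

Liam

Among the 8 variables, 1 fits only Priya (and all 8 values in {1, 2, 3, 4, 5, 6, 7, 8} must be used), so Priya = 1.
The 7 still-open variables draw from only 7 values {2, 3, 4, 5, 6, 7, 8}, so each is used; only Alice can be 3, hence Alice = 3.
Among the 6 still-open variables, 8 fits only Erin (and all 6 values in {2, 4, 5, 6, 7, 8} must be used), so Erin = 8.
Frank and Kira share exactly the 2 values {4, 7}; by pigeonhole those values go to them, so strike 4, 7 from Liam.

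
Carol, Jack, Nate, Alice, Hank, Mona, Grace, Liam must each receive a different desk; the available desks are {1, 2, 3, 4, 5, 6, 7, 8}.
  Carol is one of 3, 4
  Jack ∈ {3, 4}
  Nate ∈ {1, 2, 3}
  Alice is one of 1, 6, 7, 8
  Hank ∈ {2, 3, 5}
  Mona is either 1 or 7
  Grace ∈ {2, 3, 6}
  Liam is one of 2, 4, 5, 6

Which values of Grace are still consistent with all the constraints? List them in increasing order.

The 8 variables together cover exactly {1, 2, 3, 4, 5, 6, 7, 8} — 8 values for 8 variables — and 8 appears only in Alice's list, so Alice = 8.
Among the 7 still-open variables, 7 fits only Mona (and all 7 values in {1, 2, 3, 4, 5, 6, 7} must be used), so Mona = 7.
Among the 6 still-open variables, 1 fits only Nate (and all 6 values in {1, 2, 3, 4, 5, 6} must be used), so Nate = 1.
The 2 variables Carol and Jack are confined to {3, 4}, which locks those values in; drop them from Hank, Grace, Liam.
No further eliminations apply; Grace can still be any of 2, 6.

2, 6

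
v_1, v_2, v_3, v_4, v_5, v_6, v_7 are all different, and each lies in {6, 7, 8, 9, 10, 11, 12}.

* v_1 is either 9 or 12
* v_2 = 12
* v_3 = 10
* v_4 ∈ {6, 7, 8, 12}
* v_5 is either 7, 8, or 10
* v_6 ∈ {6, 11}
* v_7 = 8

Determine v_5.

7

v_2's domain is down to {12}, so v_2 = 12. Strike 12 from v_1, v_4.
That leaves v_3 = 10. So v_5 can't be 10.
v_7's domain is down to {8}, so v_7 = 8. Eliminate 8 elsewhere: v_4, v_5.
So v_5 = 7.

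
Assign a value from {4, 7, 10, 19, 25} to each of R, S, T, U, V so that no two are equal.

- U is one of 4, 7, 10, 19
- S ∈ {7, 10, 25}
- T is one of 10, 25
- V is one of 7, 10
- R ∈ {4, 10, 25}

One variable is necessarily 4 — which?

The 5 variables together cover exactly {4, 7, 10, 19, 25} — 5 values for 5 variables — and 19 appears only in U's list, so U = 19.
The 4 still-open variables together cover exactly {4, 7, 10, 25} — 4 values for 4 variables — and 4 appears only in R's list, so R = 4.

R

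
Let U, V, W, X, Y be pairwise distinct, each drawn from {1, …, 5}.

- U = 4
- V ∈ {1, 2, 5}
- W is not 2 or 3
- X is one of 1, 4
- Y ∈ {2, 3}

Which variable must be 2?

U must be 4 (only option left). So W, X can't be 4.
X has just one choice, so X = 1. Strike 1 from V, W.
W must be 5 (only option left). Strike 5 from V.
So 2 goes to V.

V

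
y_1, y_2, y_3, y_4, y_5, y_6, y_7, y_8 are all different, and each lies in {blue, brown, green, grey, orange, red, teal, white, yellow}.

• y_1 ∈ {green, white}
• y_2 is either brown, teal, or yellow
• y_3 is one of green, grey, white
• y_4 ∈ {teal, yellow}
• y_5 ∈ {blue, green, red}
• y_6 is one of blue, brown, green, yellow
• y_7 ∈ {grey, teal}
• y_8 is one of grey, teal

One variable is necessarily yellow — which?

The 8 variables draw from only 8 values {blue, brown, green, grey, red, teal, white, yellow}, so each is used; only y_5 can be red, hence y_5 = red.
The 7 still-open variables together cover exactly {blue, brown, green, grey, teal, white, yellow} — 7 values for 7 variables — and blue appears only in y_6's list, so y_6 = blue.
The 6 still-open variables draw from only 6 values {brown, green, grey, teal, white, yellow}, so each is used; only y_2 can be brown, hence y_2 = brown.
The 5 still-open variables together cover exactly {green, grey, teal, white, yellow} — 5 values for 5 variables — and yellow appears only in y_4's list, so y_4 = yellow.

y_4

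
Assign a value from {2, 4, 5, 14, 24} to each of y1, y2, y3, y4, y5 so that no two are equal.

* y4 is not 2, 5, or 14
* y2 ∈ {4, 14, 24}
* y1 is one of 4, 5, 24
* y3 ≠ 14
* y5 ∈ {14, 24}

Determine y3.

The 5 variables draw from only 5 values {2, 4, 5, 14, 24}, so each is used; only y3 can be 2, hence y3 = 2.

2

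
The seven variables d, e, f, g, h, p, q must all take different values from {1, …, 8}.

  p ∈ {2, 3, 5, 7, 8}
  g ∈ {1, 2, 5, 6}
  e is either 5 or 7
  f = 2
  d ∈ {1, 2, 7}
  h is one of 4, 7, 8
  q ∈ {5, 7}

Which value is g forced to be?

f's domain is down to {2}, so f = 2. Eliminate 2 elsewhere: d, g, p.
e and q between them cover only {5, 7} — a naked pair. Remove those values from d, g, h, p.
d has just one choice, so d = 1. So g can't be 1.
So g = 6.

6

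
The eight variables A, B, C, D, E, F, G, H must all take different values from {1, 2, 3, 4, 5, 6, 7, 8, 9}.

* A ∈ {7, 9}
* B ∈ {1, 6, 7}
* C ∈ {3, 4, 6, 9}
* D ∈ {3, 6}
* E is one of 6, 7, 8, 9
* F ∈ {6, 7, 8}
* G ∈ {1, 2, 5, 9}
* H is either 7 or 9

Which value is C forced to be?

The 2 variables A and H are confined to {7, 9}, which locks those values in; drop them from B, C, E, F, G.
E and F between them cover only {6, 8} — a naked pair. Remove those values from B, C, D.
That leaves B = 1. Strike 1 from G.
That leaves D = 3. Remove 3 from C.
So C = 4.

4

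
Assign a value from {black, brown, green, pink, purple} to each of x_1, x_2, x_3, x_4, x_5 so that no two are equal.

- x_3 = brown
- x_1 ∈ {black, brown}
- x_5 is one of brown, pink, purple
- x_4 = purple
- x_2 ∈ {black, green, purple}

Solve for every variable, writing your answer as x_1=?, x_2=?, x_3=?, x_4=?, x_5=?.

x_1=black, x_2=green, x_3=brown, x_4=purple, x_5=pink

x_3 must be brown (only option left). Eliminate brown elsewhere: x_1, x_5.
x_4's domain is down to {purple}, so x_4 = purple. Strike purple from x_2, x_5.
x_5 has just one choice, so x_5 = pink.
That leaves x_1 = black. So x_2 can't be black.
x_2's domain is down to {green}, so x_2 = green.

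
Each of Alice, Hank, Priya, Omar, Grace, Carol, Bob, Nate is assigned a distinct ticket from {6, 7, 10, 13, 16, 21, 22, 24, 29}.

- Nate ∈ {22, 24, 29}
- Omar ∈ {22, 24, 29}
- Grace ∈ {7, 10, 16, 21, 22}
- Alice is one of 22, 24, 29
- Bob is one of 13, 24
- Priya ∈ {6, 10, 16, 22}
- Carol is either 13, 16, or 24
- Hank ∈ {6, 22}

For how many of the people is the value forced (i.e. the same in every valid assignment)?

4

The 3 variables Alice, Omar, Nate are confined to {22, 24, 29}, which locks those values in; drop them from Hank, Priya, Grace, Carol, Bob.
Hank's domain is down to {6}, so Hank = 6. Eliminate 6 elsewhere: Priya.
That leaves Bob = 13. Remove 13 from Carol.
Carol has just one choice, so Carol = 16. Strike 16 from Priya, Grace.
Priya must be 10 (only option left). Eliminate 10 elsewhere: Grace.
Determined: Hank=6, Priya=10, Carol=16, Bob=13. The other people each still have more than one consistent value. That makes 4.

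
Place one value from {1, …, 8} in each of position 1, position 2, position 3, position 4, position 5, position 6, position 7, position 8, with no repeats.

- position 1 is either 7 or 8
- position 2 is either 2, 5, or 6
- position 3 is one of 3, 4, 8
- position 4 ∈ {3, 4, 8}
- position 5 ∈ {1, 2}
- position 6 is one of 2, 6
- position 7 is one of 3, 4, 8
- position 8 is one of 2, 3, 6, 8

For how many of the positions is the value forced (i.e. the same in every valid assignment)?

Among the 8 variables, 1 fits only position 5 (and all 8 values in {1, 2, 3, 4, 5, 6, 7, 8} must be used), so position 5 = 1.
The 7 still-open variables together cover exactly {2, 3, 4, 5, 6, 7, 8} — 7 values for 7 variables — and 5 appears only in position 2's list, so position 2 = 5.
Among the 6 still-open variables, 7 fits only position 1 (and all 6 values in {2, 3, 4, 6, 7, 8} must be used), so position 1 = 7.
position 3, position 4, position 7 share exactly the 3 values {3, 4, 8}; by pigeonhole those values go to them, so strike 3, 4, 8 from position 8.
Determined: position 1=7, position 2=5, position 5=1. The other positions each still have more than one consistent value. That makes 3.

3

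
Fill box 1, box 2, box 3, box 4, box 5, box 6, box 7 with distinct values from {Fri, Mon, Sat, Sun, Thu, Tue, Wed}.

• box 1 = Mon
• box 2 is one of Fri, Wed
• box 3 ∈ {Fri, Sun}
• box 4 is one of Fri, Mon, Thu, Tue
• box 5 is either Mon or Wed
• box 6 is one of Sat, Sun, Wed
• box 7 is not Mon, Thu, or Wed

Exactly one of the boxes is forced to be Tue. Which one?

box 1's domain is down to {Mon}, so box 1 = Mon. Strike Mon from box 4, box 5.
That leaves box 5 = Wed. Strike Wed from box 2, box 6.
box 2's domain is down to {Fri}, so box 2 = Fri. Eliminate Fri elsewhere: box 3, box 4, box 7.
box 3 has just one choice, so box 3 = Sun. So box 6, box 7 can't be Sun.
box 6 must be Sat (only option left). So box 7 can't be Sat.
So Tue goes to box 7.

box 7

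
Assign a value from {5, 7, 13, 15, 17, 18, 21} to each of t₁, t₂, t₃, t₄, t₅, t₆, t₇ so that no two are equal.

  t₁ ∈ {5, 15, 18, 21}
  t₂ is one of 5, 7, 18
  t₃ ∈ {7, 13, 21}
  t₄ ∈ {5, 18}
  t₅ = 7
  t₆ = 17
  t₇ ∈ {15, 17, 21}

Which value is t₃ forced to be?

13

t₅ has just one choice, so t₅ = 7. Strike 7 from t₂, t₃.
t₆ must be 17 (only option left). So t₇ can't be 17.
The 5 still-open variables together cover exactly {5, 13, 15, 18, 21} — 5 values for 5 variables — and 13 appears only in t₃'s list, so t₃ = 13.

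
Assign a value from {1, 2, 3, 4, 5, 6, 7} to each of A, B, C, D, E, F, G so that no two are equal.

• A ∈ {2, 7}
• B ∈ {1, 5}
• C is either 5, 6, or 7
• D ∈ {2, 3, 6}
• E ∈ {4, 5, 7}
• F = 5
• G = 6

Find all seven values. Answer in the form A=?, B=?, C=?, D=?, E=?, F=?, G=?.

A=2, B=1, C=7, D=3, E=4, F=5, G=6

F must be 5 (only option left). Strike 5 from B, C, E.
That leaves G = 6. Remove 6 from C, D.
That leaves B = 1.
C must be 7 (only option left). Remove 7 from A, E.
E must be 4 (only option left).
That leaves A = 2. Eliminate 2 elsewhere: D.
D has just one choice, so D = 3.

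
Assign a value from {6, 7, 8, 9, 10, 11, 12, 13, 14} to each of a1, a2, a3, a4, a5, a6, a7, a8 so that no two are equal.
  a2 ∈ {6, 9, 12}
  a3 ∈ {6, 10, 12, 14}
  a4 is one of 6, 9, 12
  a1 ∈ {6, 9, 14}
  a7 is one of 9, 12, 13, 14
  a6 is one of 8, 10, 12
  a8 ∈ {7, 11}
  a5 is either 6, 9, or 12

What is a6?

a2, a4, a5 between them cover only {6, 9, 12} — a naked triple. Remove those values from a1, a3, a6, a7.
That leaves a1 = 14. Eliminate 14 elsewhere: a3, a7.
a3 has just one choice, so a3 = 10. Remove 10 from a6.
So a6 = 8.

8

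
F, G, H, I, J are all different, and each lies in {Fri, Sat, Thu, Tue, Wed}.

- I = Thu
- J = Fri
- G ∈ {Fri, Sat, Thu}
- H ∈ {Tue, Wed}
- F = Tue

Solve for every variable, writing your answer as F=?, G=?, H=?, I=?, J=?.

F=Tue, G=Sat, H=Wed, I=Thu, J=Fri

F's domain is down to {Tue}, so F = Tue. So H can't be Tue.
H must be Wed (only option left).
I must be Thu (only option left). Strike Thu from G.
J has just one choice, so J = Fri. Remove Fri from G.
G's domain is down to {Sat}, so G = Sat.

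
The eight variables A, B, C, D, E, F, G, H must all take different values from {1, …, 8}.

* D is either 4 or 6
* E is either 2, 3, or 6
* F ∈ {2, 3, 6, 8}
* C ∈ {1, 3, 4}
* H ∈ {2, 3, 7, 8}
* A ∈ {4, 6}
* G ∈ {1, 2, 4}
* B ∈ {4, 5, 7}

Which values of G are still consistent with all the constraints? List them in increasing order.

Among the 8 variables, 5 fits only B (and all 8 values in {1, 2, 3, 4, 5, 6, 7, 8} must be used), so B = 5.
The 7 still-open variables together cover exactly {1, 2, 3, 4, 6, 7, 8} — 7 values for 7 variables — and 7 appears only in H's list, so H = 7.
The 6 still-open variables draw from only 6 values {1, 2, 3, 4, 6, 8}, so each is used; only F can be 8, hence F = 8.
A and D share exactly the 2 values {4, 6}; by pigeonhole those values go to them, so strike 4, 6 from C, E, G.
No further eliminations apply; G can still be any of 1, 2.

1, 2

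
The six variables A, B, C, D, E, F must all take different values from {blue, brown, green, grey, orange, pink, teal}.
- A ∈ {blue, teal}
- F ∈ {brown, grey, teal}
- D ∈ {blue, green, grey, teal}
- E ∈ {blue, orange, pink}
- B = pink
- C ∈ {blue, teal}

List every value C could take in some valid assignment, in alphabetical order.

blue, teal

B's domain is down to {pink}, so B = pink. Eliminate pink elsewhere: E.
A and C share exactly the 2 values {blue, teal}; by pigeonhole those values go to them, so strike blue, teal from D, E, F.
E's domain is down to {orange}, so E = orange.
No further eliminations apply; C can still be any of blue, teal.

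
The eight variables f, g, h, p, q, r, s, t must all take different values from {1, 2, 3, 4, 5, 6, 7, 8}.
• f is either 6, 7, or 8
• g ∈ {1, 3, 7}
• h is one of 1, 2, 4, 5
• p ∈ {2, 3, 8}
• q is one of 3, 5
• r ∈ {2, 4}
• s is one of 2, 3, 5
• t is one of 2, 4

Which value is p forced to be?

The 8 variables together cover exactly {1, 2, 3, 4, 5, 6, 7, 8} — 8 values for 8 variables — and 6 appears only in f's list, so f = 6.
The 7 still-open variables together cover exactly {1, 2, 3, 4, 5, 7, 8} — 7 values for 7 variables — and 7 appears only in g's list, so g = 7.
The 6 still-open variables together cover exactly {1, 2, 3, 4, 5, 8} — 6 values for 6 variables — and 1 appears only in h's list, so h = 1.
Among the 5 still-open variables, 8 fits only p (and all 5 values in {2, 3, 4, 5, 8} must be used), so p = 8.

8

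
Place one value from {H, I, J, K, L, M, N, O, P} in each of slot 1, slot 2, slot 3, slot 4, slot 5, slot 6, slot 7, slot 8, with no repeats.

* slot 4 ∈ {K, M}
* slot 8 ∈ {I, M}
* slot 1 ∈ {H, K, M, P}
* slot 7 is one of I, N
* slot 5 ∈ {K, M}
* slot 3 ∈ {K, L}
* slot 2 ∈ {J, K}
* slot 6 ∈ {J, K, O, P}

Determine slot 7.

N

The 2 variables slot 4 and slot 5 are confined to {K, M}, which locks those values in; drop them from slot 1, slot 2, slot 3, slot 6, slot 8.
That leaves slot 2 = J. So slot 6 can't be J.
slot 3 must be L (only option left).
slot 8's domain is down to {I}, so slot 8 = I. So slot 7 can't be I.
So slot 7 = N.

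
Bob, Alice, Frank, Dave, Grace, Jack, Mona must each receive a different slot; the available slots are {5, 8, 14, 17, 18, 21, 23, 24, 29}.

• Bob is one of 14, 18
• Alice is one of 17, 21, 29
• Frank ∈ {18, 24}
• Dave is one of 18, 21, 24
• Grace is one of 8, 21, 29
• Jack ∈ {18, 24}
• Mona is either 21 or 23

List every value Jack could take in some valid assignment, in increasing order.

Frank and Jack share exactly the 2 values {18, 24}; by pigeonhole those values go to them, so strike 18, 24 from Bob, Dave.
That leaves Bob = 14.
Dave must be 21 (only option left). Strike 21 from Alice, Grace, Mona.
That leaves Mona = 23.
No further eliminations apply; Jack can still be any of 18, 24.

18, 24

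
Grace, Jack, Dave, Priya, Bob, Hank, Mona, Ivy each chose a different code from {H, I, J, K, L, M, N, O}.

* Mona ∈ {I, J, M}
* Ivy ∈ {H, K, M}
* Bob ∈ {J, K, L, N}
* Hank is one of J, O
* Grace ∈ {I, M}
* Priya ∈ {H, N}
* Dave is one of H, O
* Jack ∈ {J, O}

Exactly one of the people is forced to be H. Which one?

Dave

The 8 variables together cover exactly {H, I, J, K, L, M, N, O} — 8 values for 8 variables — and L appears only in Bob's list, so Bob = L.
The 7 still-open variables draw from only 7 values {H, I, J, K, M, N, O}, so each is used; only Ivy can be K, hence Ivy = K.
The 6 still-open variables draw from only 6 values {H, I, J, M, N, O}, so each is used; only Priya can be N, hence Priya = N.
Among the 5 still-open variables, H fits only Dave (and all 5 values in {H, I, J, M, O} must be used), so Dave = H.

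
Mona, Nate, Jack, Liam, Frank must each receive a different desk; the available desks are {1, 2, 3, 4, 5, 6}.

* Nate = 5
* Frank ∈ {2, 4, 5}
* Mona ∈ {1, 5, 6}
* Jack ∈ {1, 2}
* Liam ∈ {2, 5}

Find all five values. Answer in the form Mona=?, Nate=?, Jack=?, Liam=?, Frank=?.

Nate's domain is down to {5}, so Nate = 5. Strike 5 from Mona, Liam, Frank.
Liam's domain is down to {2}, so Liam = 2. Eliminate 2 elsewhere: Jack, Frank.
That leaves Frank = 4.
That leaves Jack = 1. Strike 1 from Mona.
That leaves Mona = 6.

Mona=6, Nate=5, Jack=1, Liam=2, Frank=4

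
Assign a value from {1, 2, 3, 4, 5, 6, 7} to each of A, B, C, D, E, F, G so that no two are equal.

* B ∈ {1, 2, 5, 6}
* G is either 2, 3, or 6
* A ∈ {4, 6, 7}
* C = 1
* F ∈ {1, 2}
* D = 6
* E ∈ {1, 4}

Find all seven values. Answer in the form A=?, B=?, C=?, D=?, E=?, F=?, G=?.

C must be 1 (only option left). So B, E, F can't be 1.
That leaves D = 6. Strike 6 from A, B, G.
That leaves E = 4. So A can't be 4.
That leaves F = 2. Eliminate 2 elsewhere: B, G.
That leaves G = 3.
That leaves A = 7.
That leaves B = 5.

A=7, B=5, C=1, D=6, E=4, F=2, G=3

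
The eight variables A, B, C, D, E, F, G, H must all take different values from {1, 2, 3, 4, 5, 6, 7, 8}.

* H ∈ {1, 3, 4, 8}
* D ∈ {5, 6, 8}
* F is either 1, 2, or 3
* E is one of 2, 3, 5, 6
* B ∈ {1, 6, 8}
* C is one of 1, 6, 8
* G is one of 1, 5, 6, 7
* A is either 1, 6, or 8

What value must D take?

5

Among the 8 variables, 4 fits only H (and all 8 values in {1, 2, 3, 4, 5, 6, 7, 8} must be used), so H = 4.
The 7 still-open variables together cover exactly {1, 2, 3, 5, 6, 7, 8} — 7 values for 7 variables — and 7 appears only in G's list, so G = 7.
A, B, C between them cover only {1, 6, 8} — a naked triple. Remove those values from D, E, F.
So D = 5.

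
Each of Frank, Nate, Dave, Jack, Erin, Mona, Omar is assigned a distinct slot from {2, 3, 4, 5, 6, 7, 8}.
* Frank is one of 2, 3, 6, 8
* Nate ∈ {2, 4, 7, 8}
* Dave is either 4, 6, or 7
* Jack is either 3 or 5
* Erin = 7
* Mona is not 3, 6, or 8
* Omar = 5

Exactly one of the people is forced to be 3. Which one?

Erin must be 7 (only option left). Eliminate 7 elsewhere: Nate, Dave, Mona.
Omar must be 5 (only option left). Eliminate 5 elsewhere: Jack, Mona.
So 3 goes to Jack.

Jack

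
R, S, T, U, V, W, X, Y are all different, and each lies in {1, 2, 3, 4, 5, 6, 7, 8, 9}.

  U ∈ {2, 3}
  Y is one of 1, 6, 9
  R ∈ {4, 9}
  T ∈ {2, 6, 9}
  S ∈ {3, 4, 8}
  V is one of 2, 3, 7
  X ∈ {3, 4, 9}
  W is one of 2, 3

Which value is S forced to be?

The 8 variables together cover exactly {1, 2, 3, 4, 6, 7, 8, 9} — 8 values for 8 variables — and 1 appears only in Y's list, so Y = 1.
The 7 still-open variables draw from only 7 values {2, 3, 4, 6, 7, 8, 9}, so each is used; only T can be 6, hence T = 6.
The 6 still-open variables draw from only 6 values {2, 3, 4, 7, 8, 9}, so each is used; only V can be 7, hence V = 7.
The 5 still-open variables draw from only 5 values {2, 3, 4, 8, 9}, so each is used; only S can be 8, hence S = 8.

8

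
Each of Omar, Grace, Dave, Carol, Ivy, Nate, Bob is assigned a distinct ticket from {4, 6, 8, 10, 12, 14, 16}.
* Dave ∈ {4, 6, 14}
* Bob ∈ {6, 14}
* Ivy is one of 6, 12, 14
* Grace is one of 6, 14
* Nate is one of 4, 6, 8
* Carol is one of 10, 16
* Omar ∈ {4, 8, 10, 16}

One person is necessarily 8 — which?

Among the 7 variables, 12 fits only Ivy (and all 7 values in {4, 6, 8, 10, 12, 14, 16} must be used), so Ivy = 12.
Grace and Bob share exactly the 2 values {6, 14}; by pigeonhole those values go to them, so strike 6, 14 from Dave, Nate.
Dave has just one choice, so Dave = 4. Strike 4 from Omar, Nate.
So 8 goes to Nate.

Nate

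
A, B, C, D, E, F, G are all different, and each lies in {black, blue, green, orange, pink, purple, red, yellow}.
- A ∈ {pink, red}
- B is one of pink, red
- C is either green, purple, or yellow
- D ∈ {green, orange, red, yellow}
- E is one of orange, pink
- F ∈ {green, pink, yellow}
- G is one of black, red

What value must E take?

The 7 variables together cover exactly {black, green, orange, pink, purple, red, yellow} — 7 values for 7 variables — and black appears only in G's list, so G = black.
The 6 still-open variables together cover exactly {green, orange, pink, purple, red, yellow} — 6 values for 6 variables — and purple appears only in C's list, so C = purple.
The 2 variables A and B are confined to {pink, red}, which locks those values in; drop them from D, E, F.
So E = orange.

orange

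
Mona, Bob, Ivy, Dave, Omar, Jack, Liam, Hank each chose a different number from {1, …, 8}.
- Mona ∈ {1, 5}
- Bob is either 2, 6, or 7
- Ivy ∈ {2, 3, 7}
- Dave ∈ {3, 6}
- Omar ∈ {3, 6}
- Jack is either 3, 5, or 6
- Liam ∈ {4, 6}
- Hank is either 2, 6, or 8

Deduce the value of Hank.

Among the 8 variables, 1 fits only Mona (and all 8 values in {1, 2, 3, 4, 5, 6, 7, 8} must be used), so Mona = 1.
Among the 7 still-open variables, 4 fits only Liam (and all 7 values in {2, 3, 4, 5, 6, 7, 8} must be used), so Liam = 4.
The 6 still-open variables draw from only 6 values {2, 3, 5, 6, 7, 8}, so each is used; only Jack can be 5, hence Jack = 5.
The 5 still-open variables draw from only 5 values {2, 3, 6, 7, 8}, so each is used; only Hank can be 8, hence Hank = 8.

8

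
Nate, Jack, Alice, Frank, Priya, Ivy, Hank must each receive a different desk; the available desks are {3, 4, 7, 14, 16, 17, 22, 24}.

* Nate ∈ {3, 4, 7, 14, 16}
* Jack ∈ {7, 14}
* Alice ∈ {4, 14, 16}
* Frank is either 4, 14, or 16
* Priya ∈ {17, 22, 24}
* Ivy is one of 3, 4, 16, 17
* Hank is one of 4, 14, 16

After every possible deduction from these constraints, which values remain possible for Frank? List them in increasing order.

The 3 variables Alice, Frank, Hank are confined to {4, 14, 16}, which locks those values in; drop them from Nate, Jack, Ivy.
That leaves Jack = 7. Strike 7 from Nate.
Nate has just one choice, so Nate = 3. Eliminate 3 elsewhere: Ivy.
That leaves Ivy = 17. Remove 17 from Priya.
No further eliminations apply; Frank can still be any of 4, 14, 16.

4, 14, 16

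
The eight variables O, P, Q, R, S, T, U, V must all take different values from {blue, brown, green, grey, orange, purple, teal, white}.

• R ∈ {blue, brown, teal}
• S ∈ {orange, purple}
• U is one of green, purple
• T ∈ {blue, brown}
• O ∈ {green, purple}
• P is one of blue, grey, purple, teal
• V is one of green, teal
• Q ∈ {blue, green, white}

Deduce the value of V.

teal

The 8 variables together cover exactly {blue, brown, green, grey, orange, purple, teal, white} — 8 values for 8 variables — and grey appears only in P's list, so P = grey.
Among the 7 still-open variables, orange fits only S (and all 7 values in {blue, brown, green, orange, purple, teal, white} must be used), so S = orange.
The 6 still-open variables together cover exactly {blue, brown, green, purple, teal, white} — 6 values for 6 variables — and white appears only in Q's list, so Q = white.
O and U share exactly the 2 values {green, purple}; by pigeonhole those values go to them, so strike green, purple from V.
So V = teal.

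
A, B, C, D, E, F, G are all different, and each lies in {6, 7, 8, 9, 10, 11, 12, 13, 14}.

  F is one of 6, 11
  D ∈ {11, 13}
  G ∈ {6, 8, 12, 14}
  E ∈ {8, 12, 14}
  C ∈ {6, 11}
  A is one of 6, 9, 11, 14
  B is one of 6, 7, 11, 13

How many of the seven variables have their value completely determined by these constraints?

The 2 variables C and F are confined to {6, 11}, which locks those values in; drop them from A, B, D, G.
D's domain is down to {13}, so D = 13. So B can't be 13.
B has just one choice, so B = 7.
Determined: B=7, D=13. The other variables each still have more than one consistent value. That makes 2.

2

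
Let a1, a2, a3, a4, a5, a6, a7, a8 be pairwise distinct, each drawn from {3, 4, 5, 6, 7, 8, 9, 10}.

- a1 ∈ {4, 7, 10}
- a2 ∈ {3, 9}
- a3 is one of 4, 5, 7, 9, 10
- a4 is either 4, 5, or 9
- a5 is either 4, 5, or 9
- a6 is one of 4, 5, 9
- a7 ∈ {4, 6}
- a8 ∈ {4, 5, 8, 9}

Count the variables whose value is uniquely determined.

The 8 variables draw from only 8 values {3, 4, 5, 6, 7, 8, 9, 10}, so each is used; only a2 can be 3, hence a2 = 3.
Among the 7 still-open variables, 6 fits only a7 (and all 7 values in {4, 5, 6, 7, 8, 9, 10} must be used), so a7 = 6.
Among the 6 still-open variables, 8 fits only a8 (and all 6 values in {4, 5, 7, 8, 9, 10} must be used), so a8 = 8.
The 3 variables a4, a5, a6 are confined to {4, 5, 9}, which locks those values in; drop them from a1, a3.
Determined: a2=3, a7=6, a8=8. The other variables each still have more than one consistent value. That makes 3.

3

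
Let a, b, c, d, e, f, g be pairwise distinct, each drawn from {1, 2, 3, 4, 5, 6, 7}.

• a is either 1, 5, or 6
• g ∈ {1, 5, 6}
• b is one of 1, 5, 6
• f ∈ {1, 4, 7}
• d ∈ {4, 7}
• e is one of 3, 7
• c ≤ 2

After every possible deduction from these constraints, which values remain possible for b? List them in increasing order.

1, 5, 6

The 7 variables draw from only 7 values {1, 2, 3, 4, 5, 6, 7}, so each is used; only c can be 2, hence c = 2.
The 6 still-open variables draw from only 6 values {1, 3, 4, 5, 6, 7}, so each is used; only e can be 3, hence e = 3.
a, b, g between them cover only {1, 5, 6} — a naked triple. Remove those values from f.
No further eliminations apply; b can still be any of 1, 5, 6.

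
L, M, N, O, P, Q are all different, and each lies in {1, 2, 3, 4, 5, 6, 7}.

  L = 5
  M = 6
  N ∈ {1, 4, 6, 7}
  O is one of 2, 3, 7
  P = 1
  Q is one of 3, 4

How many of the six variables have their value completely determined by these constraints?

3

L's domain is down to {5}, so L = 5.
M has just one choice, so M = 6. Eliminate 6 elsewhere: N.
P must be 1 (only option left). Remove 1 from N.
Determined: L=5, M=6, P=1. The other variables each still have more than one consistent value. That makes 3.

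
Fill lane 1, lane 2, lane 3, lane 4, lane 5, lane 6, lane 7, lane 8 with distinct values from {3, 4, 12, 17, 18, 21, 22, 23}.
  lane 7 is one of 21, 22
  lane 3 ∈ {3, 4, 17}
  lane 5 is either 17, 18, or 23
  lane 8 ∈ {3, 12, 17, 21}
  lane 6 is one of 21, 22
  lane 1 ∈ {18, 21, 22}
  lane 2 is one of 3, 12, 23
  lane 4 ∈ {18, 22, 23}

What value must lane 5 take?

The 8 variables together cover exactly {3, 4, 12, 17, 18, 21, 22, 23} — 8 values for 8 variables — and 4 appears only in lane 3's list, so lane 3 = 4.
lane 6 and lane 7 between them cover only {21, 22} — a naked pair. Remove those values from lane 1, lane 4, lane 8.
That leaves lane 1 = 18. Remove 18 from lane 4, lane 5.
lane 4 has just one choice, so lane 4 = 23. Strike 23 from lane 2, lane 5.
So lane 5 = 17.

17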